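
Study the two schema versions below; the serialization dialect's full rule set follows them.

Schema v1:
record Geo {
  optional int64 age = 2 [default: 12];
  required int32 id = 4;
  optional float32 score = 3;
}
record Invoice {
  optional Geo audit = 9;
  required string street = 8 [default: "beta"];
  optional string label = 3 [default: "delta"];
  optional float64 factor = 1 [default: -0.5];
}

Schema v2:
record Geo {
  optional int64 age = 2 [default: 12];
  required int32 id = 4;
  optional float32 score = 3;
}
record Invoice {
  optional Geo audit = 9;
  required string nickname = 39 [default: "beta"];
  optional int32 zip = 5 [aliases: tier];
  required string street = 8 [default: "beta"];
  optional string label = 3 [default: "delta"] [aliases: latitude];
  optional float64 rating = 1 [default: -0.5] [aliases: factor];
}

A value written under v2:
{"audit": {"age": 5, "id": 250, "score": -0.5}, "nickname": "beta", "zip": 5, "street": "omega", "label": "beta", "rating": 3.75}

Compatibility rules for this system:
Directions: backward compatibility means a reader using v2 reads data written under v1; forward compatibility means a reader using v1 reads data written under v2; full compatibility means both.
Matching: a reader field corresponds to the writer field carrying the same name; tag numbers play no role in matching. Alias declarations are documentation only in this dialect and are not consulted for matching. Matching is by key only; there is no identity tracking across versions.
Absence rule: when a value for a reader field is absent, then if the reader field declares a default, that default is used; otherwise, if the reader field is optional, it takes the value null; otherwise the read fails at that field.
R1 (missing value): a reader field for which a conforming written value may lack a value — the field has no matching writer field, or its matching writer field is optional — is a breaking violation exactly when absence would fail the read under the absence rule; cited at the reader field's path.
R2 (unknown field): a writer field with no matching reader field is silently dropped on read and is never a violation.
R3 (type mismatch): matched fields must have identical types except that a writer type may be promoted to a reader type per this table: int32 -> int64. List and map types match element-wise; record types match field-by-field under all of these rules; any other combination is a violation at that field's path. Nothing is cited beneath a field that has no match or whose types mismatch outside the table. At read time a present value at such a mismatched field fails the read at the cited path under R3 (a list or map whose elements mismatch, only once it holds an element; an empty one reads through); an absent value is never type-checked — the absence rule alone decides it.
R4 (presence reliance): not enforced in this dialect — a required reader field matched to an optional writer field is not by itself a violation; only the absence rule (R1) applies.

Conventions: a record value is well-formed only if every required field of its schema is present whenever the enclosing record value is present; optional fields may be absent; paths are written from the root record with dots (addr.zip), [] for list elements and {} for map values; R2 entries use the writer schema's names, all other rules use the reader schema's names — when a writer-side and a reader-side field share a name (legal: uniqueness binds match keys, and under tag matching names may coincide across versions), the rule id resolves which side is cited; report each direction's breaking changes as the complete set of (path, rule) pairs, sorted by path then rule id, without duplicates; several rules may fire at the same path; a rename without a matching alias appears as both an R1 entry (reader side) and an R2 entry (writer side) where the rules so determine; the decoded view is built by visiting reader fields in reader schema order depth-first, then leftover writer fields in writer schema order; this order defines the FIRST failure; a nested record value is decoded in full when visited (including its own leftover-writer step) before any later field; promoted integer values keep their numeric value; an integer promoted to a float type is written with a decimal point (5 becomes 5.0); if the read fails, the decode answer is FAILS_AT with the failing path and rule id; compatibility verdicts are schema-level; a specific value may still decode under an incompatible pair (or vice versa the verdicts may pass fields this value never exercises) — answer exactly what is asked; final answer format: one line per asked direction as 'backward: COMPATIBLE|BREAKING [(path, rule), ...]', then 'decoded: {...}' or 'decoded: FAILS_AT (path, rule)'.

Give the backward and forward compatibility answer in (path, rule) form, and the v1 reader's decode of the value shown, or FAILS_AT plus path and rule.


backward: COMPATIBLE []; forward: COMPATIBLE []; decoded: {"audit": {"age": 5, "id": 250, "score": -0.5}, "street": "omega", "label": "beta", "factor": -0.5}

in Invoice below, arrows point writer -> reader
backward analysis of Invoice with v2 as reader and v1 as writer:
  audit: Geo -> Geo, writer optional; from audit
  no writer field matches reader nickname
  no writer field matches reader zip
  street: string -> string, writer required; from street
  label: string -> string, writer optional; from label
  no writer field matches reader rating
  writer field factor has no reader counterpart
  audit.age: int64 -> int64, writer optional; from audit.age
  audit.id: int32 -> int32, writer required; from audit.id
  audit.score: float32 -> float32, writer optional; from audit.score
  nothing fires on Invoice: backward is COMPATIBLE
forward analysis of Invoice with v1 as reader and v2 as writer:
  audit: Geo -> Geo, writer optional; from audit
  street: string -> string, writer required; from street
  label: string -> string, writer optional; from label
  no writer field matches reader factor
  writer field nickname has no reader counterpart
  writer field zip has no reader counterpart
  writer field rating has no reader counterpart
  audit.age: int64 -> int64, writer optional; from audit.age
  audit.id: int32 -> int32, writer required; from audit.id
  audit.score: float32 -> float32, writer optional; from audit.score
  nothing fires on Invoice: forward is COMPATIBLE
migrating the Invoice value to v1:
  audit.age := 5
  audit.id := 250
  audit.score := -0.5
  street := "omega"
  label := "beta"
  factor := -0.5 (missing; default applied)
  writer nickname: no reader field; dropped
  writer zip: no reader field; dropped
  writer rating: no reader field; dropped
  => decoded: {"audit": {"age": 5, "id": 250, "score": -0.5}, "street": "omega", "label": "beta", "factor": -0.5}


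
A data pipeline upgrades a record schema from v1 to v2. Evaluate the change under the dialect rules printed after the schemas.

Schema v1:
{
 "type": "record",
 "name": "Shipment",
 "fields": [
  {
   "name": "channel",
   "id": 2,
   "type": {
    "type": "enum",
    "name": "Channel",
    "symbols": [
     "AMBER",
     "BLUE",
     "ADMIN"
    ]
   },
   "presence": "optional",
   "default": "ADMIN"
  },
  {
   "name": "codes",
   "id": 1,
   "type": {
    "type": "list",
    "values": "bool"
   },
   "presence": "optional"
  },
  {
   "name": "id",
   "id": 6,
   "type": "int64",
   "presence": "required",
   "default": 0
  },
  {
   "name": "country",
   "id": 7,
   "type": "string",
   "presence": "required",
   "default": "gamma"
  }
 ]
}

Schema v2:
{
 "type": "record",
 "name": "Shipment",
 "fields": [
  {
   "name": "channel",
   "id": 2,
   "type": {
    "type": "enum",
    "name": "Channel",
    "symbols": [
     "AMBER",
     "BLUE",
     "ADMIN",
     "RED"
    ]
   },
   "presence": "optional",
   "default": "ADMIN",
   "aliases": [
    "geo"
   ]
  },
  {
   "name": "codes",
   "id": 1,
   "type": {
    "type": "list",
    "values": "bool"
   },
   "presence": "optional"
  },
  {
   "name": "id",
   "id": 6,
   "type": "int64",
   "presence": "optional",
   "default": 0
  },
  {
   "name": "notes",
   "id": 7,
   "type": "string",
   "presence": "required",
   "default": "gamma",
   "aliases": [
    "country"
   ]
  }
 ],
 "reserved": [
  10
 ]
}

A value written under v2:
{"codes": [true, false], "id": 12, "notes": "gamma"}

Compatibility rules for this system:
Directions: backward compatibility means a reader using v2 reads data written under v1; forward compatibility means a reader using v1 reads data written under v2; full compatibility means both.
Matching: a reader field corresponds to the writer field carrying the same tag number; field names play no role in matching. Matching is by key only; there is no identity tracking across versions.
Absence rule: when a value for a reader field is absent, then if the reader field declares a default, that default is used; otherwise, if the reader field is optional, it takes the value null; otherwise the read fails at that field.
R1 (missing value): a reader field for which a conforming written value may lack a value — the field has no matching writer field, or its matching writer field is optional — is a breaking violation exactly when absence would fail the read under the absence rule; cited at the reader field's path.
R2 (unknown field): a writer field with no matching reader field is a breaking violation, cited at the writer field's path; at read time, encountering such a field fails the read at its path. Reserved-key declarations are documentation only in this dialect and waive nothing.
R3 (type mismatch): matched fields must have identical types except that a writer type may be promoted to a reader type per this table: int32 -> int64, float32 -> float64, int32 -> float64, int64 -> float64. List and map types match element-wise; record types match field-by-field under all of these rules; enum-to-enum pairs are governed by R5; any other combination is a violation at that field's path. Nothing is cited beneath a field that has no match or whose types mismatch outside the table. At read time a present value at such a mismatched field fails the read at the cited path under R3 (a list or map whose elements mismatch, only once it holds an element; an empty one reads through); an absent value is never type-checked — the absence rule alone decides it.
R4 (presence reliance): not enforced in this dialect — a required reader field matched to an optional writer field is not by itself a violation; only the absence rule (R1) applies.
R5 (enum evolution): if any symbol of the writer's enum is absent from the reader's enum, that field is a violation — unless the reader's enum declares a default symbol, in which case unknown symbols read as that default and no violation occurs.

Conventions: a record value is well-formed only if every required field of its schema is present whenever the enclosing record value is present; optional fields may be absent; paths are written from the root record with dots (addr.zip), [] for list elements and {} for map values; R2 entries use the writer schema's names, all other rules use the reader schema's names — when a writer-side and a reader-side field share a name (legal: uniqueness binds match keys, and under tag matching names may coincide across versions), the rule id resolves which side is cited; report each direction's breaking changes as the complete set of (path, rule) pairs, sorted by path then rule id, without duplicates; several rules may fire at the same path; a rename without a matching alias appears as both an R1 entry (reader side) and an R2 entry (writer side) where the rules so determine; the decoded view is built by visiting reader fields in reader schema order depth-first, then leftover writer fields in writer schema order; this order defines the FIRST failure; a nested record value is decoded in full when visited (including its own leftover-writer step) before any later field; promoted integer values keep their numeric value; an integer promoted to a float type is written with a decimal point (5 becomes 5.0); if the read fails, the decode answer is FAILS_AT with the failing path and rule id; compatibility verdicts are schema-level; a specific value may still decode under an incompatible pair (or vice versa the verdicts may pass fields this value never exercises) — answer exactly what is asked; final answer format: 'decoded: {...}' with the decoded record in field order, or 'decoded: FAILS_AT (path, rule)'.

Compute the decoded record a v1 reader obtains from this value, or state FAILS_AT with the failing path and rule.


decoded: {"channel": "ADMIN", "codes": [true, false], "id": 12, "country": "gamma"}

in Shipment below, arrows point writer -> reader
decode walk for Shipment under reader schema v1:
  channel := "ADMIN" (no value, default fills)
  codes := [true, false]
  id := 12
  country := "gamma" (from writer notes)
  => decoded: {"channel": "ADMIN", "codes": [true, false], "id": 12, "country": "gamma"}
ruling out the remaining Shipment differences:
  renamed field country to notes in record Shipment (alias country declared on the renamed field) -> no rule fires on it and the decoded Shipment view is identical with or without it
  field id in record Shipment: required changed to optional -> no rule fires on it and the decoded Shipment view is identical with or without it
  enum Channel (field channel in record Shipment): symbol RED added -> changes Shipment's schema-level verdicts only — the decode of this value is the same


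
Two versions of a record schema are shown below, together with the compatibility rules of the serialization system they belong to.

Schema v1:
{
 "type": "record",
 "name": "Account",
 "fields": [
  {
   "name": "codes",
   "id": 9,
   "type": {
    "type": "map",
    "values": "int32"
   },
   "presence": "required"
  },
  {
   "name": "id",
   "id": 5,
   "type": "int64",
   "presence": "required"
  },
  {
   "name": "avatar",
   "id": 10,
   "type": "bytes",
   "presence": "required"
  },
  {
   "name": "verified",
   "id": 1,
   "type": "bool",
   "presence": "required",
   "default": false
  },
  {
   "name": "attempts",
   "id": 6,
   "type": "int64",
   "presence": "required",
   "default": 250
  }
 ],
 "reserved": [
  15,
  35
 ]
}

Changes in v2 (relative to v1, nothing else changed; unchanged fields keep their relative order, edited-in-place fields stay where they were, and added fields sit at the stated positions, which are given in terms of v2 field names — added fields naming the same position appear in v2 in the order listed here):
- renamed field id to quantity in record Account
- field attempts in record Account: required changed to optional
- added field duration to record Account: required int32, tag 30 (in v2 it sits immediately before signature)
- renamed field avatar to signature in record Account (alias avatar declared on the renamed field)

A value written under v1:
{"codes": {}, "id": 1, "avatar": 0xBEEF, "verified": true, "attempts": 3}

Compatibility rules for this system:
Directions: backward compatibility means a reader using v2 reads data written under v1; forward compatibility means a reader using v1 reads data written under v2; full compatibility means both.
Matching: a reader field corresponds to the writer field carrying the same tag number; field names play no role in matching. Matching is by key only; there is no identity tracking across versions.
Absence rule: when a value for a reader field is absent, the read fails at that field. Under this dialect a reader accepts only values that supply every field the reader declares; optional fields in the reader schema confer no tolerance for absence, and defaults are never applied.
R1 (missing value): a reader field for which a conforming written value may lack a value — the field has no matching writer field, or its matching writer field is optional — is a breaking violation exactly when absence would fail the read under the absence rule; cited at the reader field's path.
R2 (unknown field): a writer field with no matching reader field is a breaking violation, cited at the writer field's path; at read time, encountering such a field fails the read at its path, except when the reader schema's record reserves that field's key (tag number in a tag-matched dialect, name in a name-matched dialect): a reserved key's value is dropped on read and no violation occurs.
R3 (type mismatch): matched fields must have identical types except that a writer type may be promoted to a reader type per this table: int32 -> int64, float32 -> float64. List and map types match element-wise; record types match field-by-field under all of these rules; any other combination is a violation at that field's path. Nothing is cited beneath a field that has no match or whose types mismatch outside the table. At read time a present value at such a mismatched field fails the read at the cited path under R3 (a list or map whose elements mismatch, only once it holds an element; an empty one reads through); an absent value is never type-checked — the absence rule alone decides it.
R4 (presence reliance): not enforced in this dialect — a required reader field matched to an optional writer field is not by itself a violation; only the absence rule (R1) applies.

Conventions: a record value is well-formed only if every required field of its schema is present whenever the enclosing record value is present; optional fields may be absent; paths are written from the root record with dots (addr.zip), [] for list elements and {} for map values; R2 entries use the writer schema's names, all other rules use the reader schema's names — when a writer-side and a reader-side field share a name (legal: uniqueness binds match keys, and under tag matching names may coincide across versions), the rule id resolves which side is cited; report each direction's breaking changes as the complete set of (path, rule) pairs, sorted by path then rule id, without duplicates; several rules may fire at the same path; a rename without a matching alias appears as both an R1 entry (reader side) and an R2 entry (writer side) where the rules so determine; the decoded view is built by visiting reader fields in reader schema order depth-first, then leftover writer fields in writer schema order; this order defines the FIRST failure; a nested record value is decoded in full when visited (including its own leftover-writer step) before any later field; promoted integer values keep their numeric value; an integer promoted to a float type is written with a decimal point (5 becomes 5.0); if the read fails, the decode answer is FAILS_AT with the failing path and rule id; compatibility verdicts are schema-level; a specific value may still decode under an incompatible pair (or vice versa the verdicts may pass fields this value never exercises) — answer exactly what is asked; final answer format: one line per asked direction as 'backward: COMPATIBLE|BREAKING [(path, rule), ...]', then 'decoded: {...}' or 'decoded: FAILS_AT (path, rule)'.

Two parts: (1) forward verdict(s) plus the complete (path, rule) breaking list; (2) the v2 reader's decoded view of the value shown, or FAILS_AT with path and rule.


each type pair in Account: writer, then reader
forward pass over Account, reader schema v1, writer schema v2:
  codes <- codes (map<string, int32> -> map<string, int32>, writer required)
  id <- quantity (int64 -> int64, writer required)
  avatar <- signature (bytes -> bytes, writer required)
  verified <- verified (bool -> bool, writer required)
  attempts <- attempts (int64 -> int64, writer optional)
  writer duration: unknown to reader
  R1 fires at attempts
  R2 fires at duration
  => 2 violation(s): forward is BREAKING for Account
decode (reader v2):
  codes := {}
  quantity := 1 (from writer id)
  read fails at duration under R1 (no fill)
  => FAILS_AT (duration, R1)
checking off the Account differences that do not matter here:
  renamed field id to quantity in record Account -> fires no rule on Account, leaving the asked answer as it is
  renamed field avatar to signature in record Account (alias avatar declared on the renamed field) -> fires no rule on Account, leaving the asked answer as it is

forward: BREAKING [(attempts, R1), (duration, R2)]; decoded: FAILS_AT (duration, R1)


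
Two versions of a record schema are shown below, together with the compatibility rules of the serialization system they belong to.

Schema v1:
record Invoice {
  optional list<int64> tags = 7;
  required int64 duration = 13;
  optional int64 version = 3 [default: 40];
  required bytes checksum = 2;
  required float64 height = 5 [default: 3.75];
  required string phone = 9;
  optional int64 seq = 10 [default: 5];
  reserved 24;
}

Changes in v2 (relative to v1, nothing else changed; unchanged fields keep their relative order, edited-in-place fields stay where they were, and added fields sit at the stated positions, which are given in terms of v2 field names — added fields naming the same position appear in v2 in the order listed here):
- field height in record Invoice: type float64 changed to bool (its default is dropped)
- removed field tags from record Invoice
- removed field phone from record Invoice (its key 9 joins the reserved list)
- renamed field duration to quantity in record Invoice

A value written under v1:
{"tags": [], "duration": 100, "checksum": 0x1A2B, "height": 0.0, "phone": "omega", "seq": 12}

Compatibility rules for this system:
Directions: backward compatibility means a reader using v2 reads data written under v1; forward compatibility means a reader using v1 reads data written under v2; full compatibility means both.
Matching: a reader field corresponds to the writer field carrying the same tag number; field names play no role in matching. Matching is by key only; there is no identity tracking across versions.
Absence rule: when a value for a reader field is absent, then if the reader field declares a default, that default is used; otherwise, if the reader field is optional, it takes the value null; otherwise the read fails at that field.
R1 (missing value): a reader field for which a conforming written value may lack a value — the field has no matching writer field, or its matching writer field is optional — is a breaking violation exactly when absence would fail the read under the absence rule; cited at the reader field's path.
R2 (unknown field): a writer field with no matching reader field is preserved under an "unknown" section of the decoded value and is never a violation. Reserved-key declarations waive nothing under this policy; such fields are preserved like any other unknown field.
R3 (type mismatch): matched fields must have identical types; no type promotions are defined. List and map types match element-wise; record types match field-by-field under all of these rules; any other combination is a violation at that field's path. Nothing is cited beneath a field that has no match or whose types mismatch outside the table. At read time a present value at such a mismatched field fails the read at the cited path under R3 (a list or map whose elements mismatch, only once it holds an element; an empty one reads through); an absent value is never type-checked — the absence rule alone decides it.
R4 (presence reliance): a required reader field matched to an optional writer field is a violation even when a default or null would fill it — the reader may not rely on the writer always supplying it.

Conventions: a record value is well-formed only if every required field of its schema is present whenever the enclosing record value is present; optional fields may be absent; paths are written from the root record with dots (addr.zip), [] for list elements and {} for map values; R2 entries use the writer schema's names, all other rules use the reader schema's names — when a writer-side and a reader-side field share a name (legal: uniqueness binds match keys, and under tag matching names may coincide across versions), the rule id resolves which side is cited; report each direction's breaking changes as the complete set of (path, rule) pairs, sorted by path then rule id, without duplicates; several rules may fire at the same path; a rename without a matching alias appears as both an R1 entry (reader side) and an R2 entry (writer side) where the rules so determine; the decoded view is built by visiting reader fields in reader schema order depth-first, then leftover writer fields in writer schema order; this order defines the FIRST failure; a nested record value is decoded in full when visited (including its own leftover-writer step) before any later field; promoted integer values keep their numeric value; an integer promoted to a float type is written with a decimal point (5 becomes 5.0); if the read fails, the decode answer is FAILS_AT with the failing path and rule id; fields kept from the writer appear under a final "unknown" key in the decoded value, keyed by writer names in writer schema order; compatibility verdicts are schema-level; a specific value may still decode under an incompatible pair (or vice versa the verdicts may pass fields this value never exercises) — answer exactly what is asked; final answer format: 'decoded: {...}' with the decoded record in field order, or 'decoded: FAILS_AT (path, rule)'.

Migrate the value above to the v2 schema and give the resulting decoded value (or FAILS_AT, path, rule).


decoded: FAILS_AT (height, R3)

each type pair in Invoice: writer, then reader
decoding the Invoice value with the v2 reader:
  quantity := 100 (from writer duration)
  version := 40 (missing; default applied)
  checksum := 0x1A2B
  read fails at height under R3
  => FAILS_AT (height, R3)
remaining Invoice differences; none change what is asked:
  removed field tags from record Invoice -> triggers nothing under the printed rules; the Invoice answer is the same either way
  removed field phone from record Invoice (its key 9 joins the reserved list) -> matters for Invoice compatibility verdicts, not for this value's decode
  renamed field duration to quantity in record Invoice -> triggers nothing under the printed rules; the Invoice answer is the same either way


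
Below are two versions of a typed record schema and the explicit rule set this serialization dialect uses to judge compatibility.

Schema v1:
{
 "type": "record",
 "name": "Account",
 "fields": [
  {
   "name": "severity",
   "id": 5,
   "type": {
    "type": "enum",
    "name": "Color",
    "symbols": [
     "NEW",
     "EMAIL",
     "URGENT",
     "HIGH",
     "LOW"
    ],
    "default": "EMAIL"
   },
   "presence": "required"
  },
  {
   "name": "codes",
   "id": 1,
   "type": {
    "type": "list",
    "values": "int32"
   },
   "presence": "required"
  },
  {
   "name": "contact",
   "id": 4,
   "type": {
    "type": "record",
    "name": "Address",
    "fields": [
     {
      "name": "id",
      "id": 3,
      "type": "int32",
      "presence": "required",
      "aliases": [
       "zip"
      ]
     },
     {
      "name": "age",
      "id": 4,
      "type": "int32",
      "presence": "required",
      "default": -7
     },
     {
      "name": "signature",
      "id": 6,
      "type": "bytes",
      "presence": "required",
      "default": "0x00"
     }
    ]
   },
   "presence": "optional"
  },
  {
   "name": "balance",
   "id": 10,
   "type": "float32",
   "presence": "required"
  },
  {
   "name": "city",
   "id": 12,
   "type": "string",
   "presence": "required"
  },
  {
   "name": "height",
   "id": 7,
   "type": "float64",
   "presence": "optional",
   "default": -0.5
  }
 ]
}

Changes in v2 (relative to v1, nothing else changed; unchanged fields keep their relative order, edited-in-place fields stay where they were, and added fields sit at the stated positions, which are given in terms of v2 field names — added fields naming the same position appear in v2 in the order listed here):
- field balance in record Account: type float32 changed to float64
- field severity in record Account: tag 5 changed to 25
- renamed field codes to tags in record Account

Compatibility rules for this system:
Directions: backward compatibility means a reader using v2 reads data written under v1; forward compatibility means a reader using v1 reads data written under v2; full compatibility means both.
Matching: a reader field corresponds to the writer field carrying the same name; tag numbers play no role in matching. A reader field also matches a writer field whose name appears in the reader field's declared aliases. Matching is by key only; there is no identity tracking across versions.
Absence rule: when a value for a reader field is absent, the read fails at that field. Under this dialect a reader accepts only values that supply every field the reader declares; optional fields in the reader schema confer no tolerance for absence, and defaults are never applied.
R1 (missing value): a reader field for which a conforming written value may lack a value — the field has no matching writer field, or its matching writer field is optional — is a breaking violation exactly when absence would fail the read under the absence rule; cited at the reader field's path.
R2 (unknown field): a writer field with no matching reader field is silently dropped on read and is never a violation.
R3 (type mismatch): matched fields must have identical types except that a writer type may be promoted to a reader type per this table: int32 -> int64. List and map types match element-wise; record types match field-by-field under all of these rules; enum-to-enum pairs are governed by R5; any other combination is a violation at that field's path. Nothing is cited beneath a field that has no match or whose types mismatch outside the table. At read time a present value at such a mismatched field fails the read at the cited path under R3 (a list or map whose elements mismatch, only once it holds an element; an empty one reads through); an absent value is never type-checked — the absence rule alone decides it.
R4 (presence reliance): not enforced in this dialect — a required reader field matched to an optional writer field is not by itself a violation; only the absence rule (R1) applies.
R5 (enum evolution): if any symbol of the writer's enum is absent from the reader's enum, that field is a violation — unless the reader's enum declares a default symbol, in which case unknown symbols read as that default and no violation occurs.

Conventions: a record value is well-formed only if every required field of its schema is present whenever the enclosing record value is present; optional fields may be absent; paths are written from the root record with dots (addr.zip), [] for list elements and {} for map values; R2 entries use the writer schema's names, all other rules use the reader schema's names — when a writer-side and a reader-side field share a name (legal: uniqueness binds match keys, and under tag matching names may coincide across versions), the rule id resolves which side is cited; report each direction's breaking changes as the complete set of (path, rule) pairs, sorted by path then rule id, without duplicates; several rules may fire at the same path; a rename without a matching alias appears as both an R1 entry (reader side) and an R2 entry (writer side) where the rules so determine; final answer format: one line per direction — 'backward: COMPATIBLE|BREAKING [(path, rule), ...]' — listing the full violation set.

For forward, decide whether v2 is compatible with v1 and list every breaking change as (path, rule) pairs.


the writer's type comes first in each Account pair
forward pass over Account, reader schema v1, writer schema v2:
  severity: Color -> Color, writer required; from severity
  codes has no writer counterpart
  contact: Address -> Address, writer optional; from contact
  balance: float64 -> float32, writer required; from balance
  city: string -> string, writer required; from city
  height: float64 -> float64, writer optional; from height
  leftover writer field: tags
  contact.id: int32 -> int32, writer required; from contact.id
  contact.age: int32 -> int32, writer required; from contact.age
  contact.signature: bytes -> bytes, writer required; from contact.signature
  breaking: (balance, R3)
  breaking: (codes, R1)
  breaking: (contact, R1)
  breaking: (height, R1)
  => forward: BREAKING (4)
the rest of the Account diff is inert for this question:
  field severity in record Account: tag 5 changed to 25 -> triggers nothing under Account's printed rules — same verdict

forward: BREAKING [(balance, R3), (codes, R1), (contact, R1), (height, R1)]


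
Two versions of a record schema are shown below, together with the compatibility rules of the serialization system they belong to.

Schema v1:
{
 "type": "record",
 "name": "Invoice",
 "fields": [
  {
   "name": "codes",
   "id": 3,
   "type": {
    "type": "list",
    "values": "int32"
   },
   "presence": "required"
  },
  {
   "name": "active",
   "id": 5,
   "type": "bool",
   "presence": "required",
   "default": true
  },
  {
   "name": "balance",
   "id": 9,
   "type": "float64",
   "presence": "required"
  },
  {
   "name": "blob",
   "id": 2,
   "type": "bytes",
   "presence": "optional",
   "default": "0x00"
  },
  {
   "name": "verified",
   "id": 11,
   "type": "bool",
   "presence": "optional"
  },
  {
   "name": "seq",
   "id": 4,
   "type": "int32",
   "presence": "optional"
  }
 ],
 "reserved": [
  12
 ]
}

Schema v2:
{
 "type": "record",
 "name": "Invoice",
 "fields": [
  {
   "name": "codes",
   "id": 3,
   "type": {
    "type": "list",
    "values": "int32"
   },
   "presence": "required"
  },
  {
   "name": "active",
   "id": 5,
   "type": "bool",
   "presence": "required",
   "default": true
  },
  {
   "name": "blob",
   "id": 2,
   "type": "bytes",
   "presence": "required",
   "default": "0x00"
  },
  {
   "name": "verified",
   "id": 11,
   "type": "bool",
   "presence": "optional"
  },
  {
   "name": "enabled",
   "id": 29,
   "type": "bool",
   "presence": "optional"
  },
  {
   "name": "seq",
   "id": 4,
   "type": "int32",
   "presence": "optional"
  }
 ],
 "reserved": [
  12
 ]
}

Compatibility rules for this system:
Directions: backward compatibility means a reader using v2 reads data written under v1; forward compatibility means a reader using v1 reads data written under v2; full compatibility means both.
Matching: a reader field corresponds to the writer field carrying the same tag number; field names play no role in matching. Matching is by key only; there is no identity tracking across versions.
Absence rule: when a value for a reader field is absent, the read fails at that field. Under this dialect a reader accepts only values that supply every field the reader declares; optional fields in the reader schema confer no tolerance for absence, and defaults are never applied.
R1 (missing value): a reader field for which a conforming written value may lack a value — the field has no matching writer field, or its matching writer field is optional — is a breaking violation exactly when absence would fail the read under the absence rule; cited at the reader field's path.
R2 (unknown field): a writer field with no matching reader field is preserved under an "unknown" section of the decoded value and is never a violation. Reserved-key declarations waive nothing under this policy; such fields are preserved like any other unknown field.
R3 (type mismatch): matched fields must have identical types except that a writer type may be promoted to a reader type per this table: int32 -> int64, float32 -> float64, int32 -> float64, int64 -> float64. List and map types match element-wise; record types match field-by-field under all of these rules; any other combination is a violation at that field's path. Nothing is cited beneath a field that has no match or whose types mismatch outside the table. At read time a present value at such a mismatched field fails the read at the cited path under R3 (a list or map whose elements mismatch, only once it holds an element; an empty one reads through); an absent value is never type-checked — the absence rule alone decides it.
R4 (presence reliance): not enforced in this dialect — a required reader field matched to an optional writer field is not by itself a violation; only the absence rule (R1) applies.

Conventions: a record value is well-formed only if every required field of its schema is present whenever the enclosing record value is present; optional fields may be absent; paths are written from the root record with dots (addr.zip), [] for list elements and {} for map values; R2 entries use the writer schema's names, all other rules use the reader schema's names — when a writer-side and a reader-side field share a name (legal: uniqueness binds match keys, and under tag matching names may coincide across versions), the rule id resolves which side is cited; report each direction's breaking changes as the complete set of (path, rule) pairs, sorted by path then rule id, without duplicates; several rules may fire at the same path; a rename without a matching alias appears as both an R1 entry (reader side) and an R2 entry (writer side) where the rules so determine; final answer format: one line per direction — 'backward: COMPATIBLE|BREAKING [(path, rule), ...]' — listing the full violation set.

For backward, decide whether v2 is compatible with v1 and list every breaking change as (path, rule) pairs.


each type pair in Invoice: writer, then reader
backward analysis of Invoice with v2 as reader and v1 as writer:
  codes: list<int32> -> list<int32>, writer required; from codes
  active: bool -> bool, writer required; from active
  blob: bytes -> bytes, writer optional; from blob
  verified: bool -> bool, writer optional; from verified
  enabled has no writer counterpart
  seq: int32 -> int32, writer optional; from seq
  writer balance: unknown to reader
  R1 fires at blob
  R1 fires at enabled
  R1 fires at seq
  R1 fires at verified
  => 4 violation(s): backward is BREAKING for Invoice
the other Invoice changes do not affect what is asked:
  removed field balance from record Invoice -> fires only in the forward direction of Invoice, which is not asked here
  field blob in record Invoice: optional changed to required -> fires only in the forward direction of Invoice, which is not asked here

backward: BREAKING [(blob, R1), (enabled, R1), (seq, R1), (verified, R1)]


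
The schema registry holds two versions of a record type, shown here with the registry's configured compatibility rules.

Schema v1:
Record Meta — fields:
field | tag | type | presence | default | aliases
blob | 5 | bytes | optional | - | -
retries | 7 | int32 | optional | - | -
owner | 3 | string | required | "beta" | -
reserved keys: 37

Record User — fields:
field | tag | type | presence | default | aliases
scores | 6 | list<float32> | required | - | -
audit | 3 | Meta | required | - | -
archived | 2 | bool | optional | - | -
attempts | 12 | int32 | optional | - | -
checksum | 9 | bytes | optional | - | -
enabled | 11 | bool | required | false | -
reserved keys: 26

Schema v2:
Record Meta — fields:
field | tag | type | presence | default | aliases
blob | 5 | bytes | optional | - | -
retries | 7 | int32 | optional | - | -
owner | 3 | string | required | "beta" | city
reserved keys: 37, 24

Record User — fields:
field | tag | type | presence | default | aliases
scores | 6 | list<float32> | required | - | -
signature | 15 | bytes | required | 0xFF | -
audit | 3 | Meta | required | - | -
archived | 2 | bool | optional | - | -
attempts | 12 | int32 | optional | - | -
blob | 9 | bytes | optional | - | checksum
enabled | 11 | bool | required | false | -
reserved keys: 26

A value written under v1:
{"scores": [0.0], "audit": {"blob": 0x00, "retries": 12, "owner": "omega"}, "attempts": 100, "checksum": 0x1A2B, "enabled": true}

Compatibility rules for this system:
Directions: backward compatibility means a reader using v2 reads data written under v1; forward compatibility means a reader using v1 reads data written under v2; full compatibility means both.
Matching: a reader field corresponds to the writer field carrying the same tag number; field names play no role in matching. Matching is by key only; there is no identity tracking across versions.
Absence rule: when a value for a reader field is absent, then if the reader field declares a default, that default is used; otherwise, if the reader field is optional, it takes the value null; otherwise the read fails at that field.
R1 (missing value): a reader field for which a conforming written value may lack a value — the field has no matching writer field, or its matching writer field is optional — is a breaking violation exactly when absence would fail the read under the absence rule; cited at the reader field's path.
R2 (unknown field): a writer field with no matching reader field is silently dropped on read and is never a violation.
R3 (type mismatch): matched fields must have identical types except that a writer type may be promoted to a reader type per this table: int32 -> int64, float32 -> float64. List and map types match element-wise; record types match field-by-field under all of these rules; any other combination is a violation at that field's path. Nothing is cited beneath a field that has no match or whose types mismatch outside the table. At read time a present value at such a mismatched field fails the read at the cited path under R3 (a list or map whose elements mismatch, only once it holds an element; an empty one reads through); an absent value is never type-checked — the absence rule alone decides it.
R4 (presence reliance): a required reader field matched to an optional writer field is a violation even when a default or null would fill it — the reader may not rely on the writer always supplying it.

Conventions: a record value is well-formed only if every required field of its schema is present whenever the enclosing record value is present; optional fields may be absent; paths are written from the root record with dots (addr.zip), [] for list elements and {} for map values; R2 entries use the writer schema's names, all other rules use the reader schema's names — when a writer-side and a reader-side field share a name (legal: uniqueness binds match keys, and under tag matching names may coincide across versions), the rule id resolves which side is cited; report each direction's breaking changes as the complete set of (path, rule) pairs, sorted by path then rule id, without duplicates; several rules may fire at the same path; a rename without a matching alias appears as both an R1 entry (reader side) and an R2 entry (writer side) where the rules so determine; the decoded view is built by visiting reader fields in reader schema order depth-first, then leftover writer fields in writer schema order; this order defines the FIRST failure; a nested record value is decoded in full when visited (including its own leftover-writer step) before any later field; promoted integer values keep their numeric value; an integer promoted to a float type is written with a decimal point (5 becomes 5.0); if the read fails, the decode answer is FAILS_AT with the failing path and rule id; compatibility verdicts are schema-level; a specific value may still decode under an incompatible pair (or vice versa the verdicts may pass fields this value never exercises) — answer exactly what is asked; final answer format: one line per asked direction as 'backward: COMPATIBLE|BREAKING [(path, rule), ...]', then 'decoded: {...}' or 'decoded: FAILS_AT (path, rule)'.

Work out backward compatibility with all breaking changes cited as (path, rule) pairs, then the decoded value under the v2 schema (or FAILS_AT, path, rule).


the writer's type comes first in each User pair
backward on User — v2 reading data written by v1:
  writer required, list<float32> -> list<float32>: reader scores maps from writer scores
  signature has no writer counterpart
  writer required, Meta -> Meta: reader audit maps from writer audit
  writer optional, bool -> bool: reader archived maps from writer archived
  writer optional, int32 -> int32: reader attempts maps from writer attempts
  writer optional, bytes -> bytes: reader blob maps from writer checksum
  writer required, bool -> bool: reader enabled maps from writer enabled
  writer optional, bytes -> bytes: reader audit.blob maps from writer audit.blob
  writer optional, int32 -> int32: reader audit.retries maps from writer audit.retries
  writer required, string -> string: reader audit.owner maps from writer audit.owner
  => backward: COMPATIBLE
migrating the User value to v2:
  scores := [0.0]
  signature := 0xFF (absent -> default)
  audit.blob := 0x00
  audit.retries := 12
  audit.owner := "omega"
  archived := null (absent, optional -> null)
  attempts := 100
  blob := 0x1A2B (from writer checksum)
  enabled := true
  => decoded: {"scores": [0.0], "signature": 0xFF, "audit": {"blob": 0x00, "retries": 12, "owner": "omega"}, "archived": null, "attempts": 100, "blob": 0x1A2B, "enabled": true}

backward: COMPATIBLE []; decoded: {"scores": [0.0], "signature": 0xFF, "audit": {"blob": 0x00, "retries": 12, "owner": "omega"}, "archived": null, "attempts": 100, "blob": 0x1A2B, "enabled": true}
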